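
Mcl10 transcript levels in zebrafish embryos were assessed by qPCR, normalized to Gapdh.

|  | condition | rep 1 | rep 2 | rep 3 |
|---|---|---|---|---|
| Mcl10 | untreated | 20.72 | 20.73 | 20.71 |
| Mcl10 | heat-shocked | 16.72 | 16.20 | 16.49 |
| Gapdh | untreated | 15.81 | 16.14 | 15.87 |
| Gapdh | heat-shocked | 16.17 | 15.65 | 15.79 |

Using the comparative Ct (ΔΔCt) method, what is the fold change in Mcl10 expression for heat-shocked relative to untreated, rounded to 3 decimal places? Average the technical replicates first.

Mean Ct: Mcl10 untreated 20.720; Mcl10 heat-shocked 16.470; Gapdh untreated 15.940; Gapdh heat-shocked 15.870
ΔCt(untreated) = 20.720 − 15.940 = 4.780
ΔCt(heat-shocked) = 16.470 − 15.870 = 0.600
ΔΔCt = 0.600 − 4.780 = -4.180
Fold change = 2^(−(-4.180)) = 2^4.180 = 18.1261

18.126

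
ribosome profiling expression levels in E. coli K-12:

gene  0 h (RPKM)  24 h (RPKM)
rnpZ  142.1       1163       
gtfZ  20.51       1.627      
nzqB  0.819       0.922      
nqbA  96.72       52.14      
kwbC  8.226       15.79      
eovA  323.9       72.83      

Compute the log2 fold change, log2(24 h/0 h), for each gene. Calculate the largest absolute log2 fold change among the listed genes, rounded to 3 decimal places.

3.656

log2(1163/142.1) = 3.033  (rnpZ)
log2(1.627/20.51) = -3.656  (gtfZ)
log2(0.922/0.819) = 0.171  (nzqB)
log2(52.14/96.72) = -0.891  (nqbA)
log2(15.79/8.226) = 0.941  (kwbC)
log2(72.83/323.9) = -2.153  (eovA)
The largest magnitude belongs to gtfZ.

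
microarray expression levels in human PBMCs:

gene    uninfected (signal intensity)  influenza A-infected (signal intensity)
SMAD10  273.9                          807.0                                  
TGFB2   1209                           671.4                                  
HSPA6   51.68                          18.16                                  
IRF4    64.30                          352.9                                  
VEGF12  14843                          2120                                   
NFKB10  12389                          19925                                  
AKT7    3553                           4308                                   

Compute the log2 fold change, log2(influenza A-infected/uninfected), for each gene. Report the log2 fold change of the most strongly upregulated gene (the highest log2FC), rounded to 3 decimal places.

2.456

log2(807.0/273.9) = 1.559  (SMAD10)
log2(671.4/1209) = -0.849  (TGFB2)
log2(18.16/51.68) = -1.509  (HSPA6)
log2(352.9/64.30) = 2.456  (IRF4)
log2(2120/14843) = -2.808  (VEGF12)
log2(19925/12389) = 0.686  (NFKB10)
log2(4308/3553) = 0.278  (AKT7)
IRF4 is most strongly upregulated.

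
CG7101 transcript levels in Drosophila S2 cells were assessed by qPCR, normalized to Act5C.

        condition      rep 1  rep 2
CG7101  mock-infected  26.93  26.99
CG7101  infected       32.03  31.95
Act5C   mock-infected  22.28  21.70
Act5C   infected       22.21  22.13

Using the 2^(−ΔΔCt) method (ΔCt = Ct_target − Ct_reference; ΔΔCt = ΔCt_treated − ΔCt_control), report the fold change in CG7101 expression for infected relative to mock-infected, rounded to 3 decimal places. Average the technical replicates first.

0.035

Mean Ct: CG7101 mock-infected 26.960; CG7101 infected 31.990; Act5C mock-infected 21.990; Act5C infected 22.170
ΔCt(mock-infected) = 26.960 − 21.990 = 4.970
ΔCt(infected) = 31.990 − 22.170 = 9.820
ΔΔCt = 9.820 − 4.970 = 4.850
Fold change = 2^(−4.850) = 0.0347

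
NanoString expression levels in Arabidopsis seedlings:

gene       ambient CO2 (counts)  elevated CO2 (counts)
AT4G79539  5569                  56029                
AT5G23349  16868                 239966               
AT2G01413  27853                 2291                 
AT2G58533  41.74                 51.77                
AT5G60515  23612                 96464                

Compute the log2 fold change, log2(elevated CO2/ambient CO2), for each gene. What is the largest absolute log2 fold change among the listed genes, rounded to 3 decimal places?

log2(56029/5569) = 3.331  (AT4G79539)
log2(239966/16868) = 3.830  (AT5G23349)
log2(2291/27853) = -3.604  (AT2G01413)
log2(51.77/41.74) = 0.311  (AT2G58533)
log2(96464/23612) = 2.030  (AT5G60515)
The largest magnitude belongs to AT5G23349.

3.830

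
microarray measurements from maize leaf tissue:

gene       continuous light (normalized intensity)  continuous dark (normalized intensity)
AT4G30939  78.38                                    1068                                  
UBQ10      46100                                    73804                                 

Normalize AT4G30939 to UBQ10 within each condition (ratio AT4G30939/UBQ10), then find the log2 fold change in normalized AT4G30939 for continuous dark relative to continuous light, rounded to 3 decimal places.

3.089

AT4G30939/UBQ10 (continuous light) = 78.38 / 46100 = 0.0017002
AT4G30939/UBQ10 (continuous dark) = 1068 / 73804 = 0.014471
Fold change = 0.014471 / 0.0017002 = 8.5111
log2(8.5111) = 3.0894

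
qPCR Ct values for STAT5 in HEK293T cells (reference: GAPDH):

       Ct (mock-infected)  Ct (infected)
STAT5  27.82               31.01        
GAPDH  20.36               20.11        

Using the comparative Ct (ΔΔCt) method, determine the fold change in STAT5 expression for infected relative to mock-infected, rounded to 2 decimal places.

0.09

ΔCt(mock-infected) = 27.820 − 20.360 = 7.460
ΔCt(infected) = 31.010 − 20.110 = 10.900
ΔΔCt = 10.900 − 7.460 = 3.440
Fold change = 2^(−3.440) = 0.092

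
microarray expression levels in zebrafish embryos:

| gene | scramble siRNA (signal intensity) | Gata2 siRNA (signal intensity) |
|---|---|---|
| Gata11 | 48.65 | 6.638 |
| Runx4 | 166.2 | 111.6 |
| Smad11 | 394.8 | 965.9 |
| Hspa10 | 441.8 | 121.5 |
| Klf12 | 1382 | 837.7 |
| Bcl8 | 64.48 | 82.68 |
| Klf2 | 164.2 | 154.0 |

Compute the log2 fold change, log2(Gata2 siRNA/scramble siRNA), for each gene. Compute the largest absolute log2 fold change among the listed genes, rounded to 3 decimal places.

log2(6.638/48.65) = -2.874  (Gata11)
log2(111.6/166.2) = -0.575  (Runx4)
log2(965.9/394.8) = 1.291  (Smad11)
log2(121.5/441.8) = -1.862  (Hspa10)
log2(837.7/1382) = -0.722  (Klf12)
log2(82.68/64.48) = 0.359  (Bcl8)
log2(154.0/164.2) = -0.093  (Klf2)
The largest magnitude belongs to Gata11.

2.874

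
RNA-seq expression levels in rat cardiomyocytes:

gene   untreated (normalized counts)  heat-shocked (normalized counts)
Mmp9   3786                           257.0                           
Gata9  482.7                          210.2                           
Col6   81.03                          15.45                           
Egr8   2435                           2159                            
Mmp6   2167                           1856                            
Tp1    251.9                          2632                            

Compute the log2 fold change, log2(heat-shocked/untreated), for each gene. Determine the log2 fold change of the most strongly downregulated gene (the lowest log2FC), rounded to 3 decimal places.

-3.881

log2(257.0/3786) = -3.881  (Mmp9)
log2(210.2/482.7) = -1.199  (Gata9)
log2(15.45/81.03) = -2.391  (Col6)
log2(2159/2435) = -0.174  (Egr8)
log2(1856/2167) = -0.224  (Mmp6)
log2(2632/251.9) = 3.385  (Tp1)
Mmp9 is most strongly downregulated.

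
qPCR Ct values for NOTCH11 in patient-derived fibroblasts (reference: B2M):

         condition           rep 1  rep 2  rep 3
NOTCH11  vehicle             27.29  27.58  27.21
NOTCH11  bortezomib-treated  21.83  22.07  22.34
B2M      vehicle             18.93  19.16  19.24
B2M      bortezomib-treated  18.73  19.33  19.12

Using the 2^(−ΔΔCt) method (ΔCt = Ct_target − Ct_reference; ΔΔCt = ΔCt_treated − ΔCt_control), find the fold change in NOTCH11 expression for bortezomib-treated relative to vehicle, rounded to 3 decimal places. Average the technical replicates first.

Mean Ct: NOTCH11 vehicle 27.360; NOTCH11 bortezomib-treated 22.080; B2M vehicle 19.110; B2M bortezomib-treated 19.060
ΔCt(vehicle) = 27.360 − 19.110 = 8.250
ΔCt(bortezomib-treated) = 22.080 − 19.060 = 3.020
ΔΔCt = 3.020 − 8.250 = -5.230
Fold change = 2^(−(-5.230)) = 2^5.230 = 37.5307

37.531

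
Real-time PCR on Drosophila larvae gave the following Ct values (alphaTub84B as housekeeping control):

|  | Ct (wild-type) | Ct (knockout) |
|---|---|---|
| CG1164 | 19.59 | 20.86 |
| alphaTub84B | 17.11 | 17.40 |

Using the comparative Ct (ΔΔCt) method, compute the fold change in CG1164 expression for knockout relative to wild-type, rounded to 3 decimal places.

ΔCt(wild-type) = 19.590 − 17.110 = 2.480
ΔCt(knockout) = 20.860 − 17.400 = 3.460
ΔΔCt = 3.460 − 2.480 = 0.980
Fold change = 2^(−0.980) = 0.5070

0.507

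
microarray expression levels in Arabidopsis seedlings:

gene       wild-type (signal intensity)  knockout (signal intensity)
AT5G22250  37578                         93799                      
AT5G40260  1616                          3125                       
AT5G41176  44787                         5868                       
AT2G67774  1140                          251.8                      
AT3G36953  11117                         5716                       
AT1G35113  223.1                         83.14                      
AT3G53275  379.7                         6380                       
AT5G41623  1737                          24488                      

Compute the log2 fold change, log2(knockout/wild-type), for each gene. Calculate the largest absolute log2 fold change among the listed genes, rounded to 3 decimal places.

log2(93799/37578) = 1.320  (AT5G22250)
log2(3125/1616) = 0.951  (AT5G40260)
log2(5868/44787) = -2.932  (AT5G41176)
log2(251.8/1140) = -2.179  (AT2G67774)
log2(5716/11117) = -0.960  (AT3G36953)
log2(83.14/223.1) = -1.424  (AT1G35113)
log2(6380/379.7) = 4.071  (AT3G53275)
log2(24488/1737) = 3.817  (AT5G41623)
The largest magnitude belongs to AT3G53275.

4.071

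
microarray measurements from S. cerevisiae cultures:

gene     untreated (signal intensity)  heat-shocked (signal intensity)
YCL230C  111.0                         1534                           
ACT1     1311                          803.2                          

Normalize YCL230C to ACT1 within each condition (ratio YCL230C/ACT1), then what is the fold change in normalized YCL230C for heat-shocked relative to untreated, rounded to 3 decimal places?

YCL230C/ACT1 (untreated) = 111.0 / 1311 = 0.084668
YCL230C/ACT1 (heat-shocked) = 1534 / 803.2 = 1.9099
Fold change = 1.9099 / 0.084668 = 22.5570

22.557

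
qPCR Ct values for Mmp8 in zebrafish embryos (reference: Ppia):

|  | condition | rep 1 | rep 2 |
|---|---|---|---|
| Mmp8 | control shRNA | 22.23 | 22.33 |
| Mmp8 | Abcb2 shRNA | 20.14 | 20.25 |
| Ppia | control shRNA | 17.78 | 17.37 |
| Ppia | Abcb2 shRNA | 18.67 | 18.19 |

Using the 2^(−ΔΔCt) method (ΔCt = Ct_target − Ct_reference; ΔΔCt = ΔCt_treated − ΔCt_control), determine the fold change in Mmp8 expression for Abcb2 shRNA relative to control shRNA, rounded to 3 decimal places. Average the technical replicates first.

7.674

Mean Ct: Mmp8 control shRNA 22.280; Mmp8 Abcb2 shRNA 20.195; Ppia control shRNA 17.575; Ppia Abcb2 shRNA 18.430
ΔCt(control shRNA) = 22.280 − 17.575 = 4.705
ΔCt(Abcb2 shRNA) = 20.195 − 18.430 = 1.765
ΔΔCt = 1.765 − 4.705 = -2.940
Fold change = 2^(−(-2.940)) = 2^2.940 = 7.6741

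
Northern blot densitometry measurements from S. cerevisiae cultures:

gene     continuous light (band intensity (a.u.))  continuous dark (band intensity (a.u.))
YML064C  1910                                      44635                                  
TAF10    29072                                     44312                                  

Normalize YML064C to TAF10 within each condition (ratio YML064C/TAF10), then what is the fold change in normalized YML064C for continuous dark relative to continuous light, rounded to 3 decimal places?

15.332

YML064C/TAF10 (continuous light) = 1910 / 29072 = 0.065699
YML064C/TAF10 (continuous dark) = 44635 / 44312 = 1.0073
Fold change = 1.0073 / 0.065699 = 15.3319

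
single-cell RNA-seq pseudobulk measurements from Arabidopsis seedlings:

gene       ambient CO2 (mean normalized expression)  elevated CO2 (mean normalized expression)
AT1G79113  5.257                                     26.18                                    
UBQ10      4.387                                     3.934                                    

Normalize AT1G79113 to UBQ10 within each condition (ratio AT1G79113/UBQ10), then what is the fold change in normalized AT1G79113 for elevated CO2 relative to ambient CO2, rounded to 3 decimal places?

AT1G79113/UBQ10 (ambient CO2) = 5.257 / 4.387 = 1.1983
AT1G79113/UBQ10 (elevated CO2) = 26.18 / 3.934 = 6.6548
Fold change = 6.6548 / 1.1983 = 5.5535

5.553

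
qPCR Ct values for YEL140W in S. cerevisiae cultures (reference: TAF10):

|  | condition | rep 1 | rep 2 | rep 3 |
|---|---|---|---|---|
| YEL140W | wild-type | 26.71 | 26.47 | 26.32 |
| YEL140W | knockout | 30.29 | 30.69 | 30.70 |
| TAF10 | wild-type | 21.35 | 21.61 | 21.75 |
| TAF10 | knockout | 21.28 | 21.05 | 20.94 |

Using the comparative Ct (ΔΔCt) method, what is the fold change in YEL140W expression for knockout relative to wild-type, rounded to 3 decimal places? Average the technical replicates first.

0.043

Mean Ct: YEL140W wild-type 26.500; YEL140W knockout 30.560; TAF10 wild-type 21.570; TAF10 knockout 21.090
ΔCt(wild-type) = 26.500 − 21.570 = 4.930
ΔCt(knockout) = 30.560 − 21.090 = 9.470
ΔΔCt = 9.470 − 4.930 = 4.540
Fold change = 2^(−4.540) = 0.0430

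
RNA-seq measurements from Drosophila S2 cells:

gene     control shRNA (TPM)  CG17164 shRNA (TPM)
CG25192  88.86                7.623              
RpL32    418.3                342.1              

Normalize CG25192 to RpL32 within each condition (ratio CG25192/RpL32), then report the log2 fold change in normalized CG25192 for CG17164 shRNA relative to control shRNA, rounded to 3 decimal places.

CG25192/RpL32 (control shRNA) = 88.86 / 418.3 = 0.21243
CG25192/RpL32 (CG17164 shRNA) = 7.623 / 342.1 = 0.022283
Fold change = 0.022283 / 0.21243 = 0.1049
log2(0.1049) = -3.2530

-3.253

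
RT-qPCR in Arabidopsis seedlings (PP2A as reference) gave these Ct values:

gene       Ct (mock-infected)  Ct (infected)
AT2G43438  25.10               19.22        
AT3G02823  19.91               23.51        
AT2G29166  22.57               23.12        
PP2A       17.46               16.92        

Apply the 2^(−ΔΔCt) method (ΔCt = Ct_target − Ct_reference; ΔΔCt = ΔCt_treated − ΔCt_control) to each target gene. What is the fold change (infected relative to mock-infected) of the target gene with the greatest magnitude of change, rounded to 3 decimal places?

AT2G43438: ΔΔCt = (19.22−16.92) − (25.10−17.46) = 2.30 − 7.64 = -5.34; fold change = 2^5.34 = 40.504
AT3G02823: ΔΔCt = (23.51−16.92) − (19.91−17.46) = 6.59 − 2.45 = 4.14; fold change = 2^-4.14 = 0.057
AT2G29166: ΔΔCt = (23.12−16.92) − (22.57−17.46) = 6.20 − 5.11 = 1.09; fold change = 2^-1.09 = 0.470
AT2G43438 has the largest |ΔΔCt| = 5.34.

40.504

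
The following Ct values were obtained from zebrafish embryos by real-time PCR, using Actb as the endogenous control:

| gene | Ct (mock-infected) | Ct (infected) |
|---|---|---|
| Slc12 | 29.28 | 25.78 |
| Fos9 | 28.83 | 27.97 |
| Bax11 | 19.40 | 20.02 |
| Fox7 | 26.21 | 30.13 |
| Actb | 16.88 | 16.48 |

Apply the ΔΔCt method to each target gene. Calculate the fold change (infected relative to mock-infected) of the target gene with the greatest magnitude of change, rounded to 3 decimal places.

Slc12: ΔΔCt = (25.78−16.48) − (29.28−16.88) = 9.30 − 12.40 = -3.10; fold change = 2^3.10 = 8.574
Fos9: ΔΔCt = (27.97−16.48) − (28.83−16.88) = 11.49 − 11.95 = -0.46; fold change = 2^0.46 = 1.376
Bax11: ΔΔCt = (20.02−16.48) − (19.40−16.88) = 3.54 − 2.52 = 1.02; fold change = 2^-1.02 = 0.493
Fox7: ΔΔCt = (30.13−16.48) − (26.21−16.88) = 13.65 − 9.33 = 4.32; fold change = 2^-4.32 = 0.050
Fox7 has the largest |ΔΔCt| = 4.32.

0.050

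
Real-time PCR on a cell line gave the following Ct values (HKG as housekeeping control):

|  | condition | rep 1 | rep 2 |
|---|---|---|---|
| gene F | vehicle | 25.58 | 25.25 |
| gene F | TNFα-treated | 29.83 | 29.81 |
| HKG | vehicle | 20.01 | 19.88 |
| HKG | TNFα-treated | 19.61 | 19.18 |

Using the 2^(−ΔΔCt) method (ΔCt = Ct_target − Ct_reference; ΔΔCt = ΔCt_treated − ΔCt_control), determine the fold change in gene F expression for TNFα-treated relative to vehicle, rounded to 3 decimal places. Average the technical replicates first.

0.032

Mean Ct: gene F vehicle 25.415; gene F TNFα-treated 29.820; HKG vehicle 19.945; HKG TNFα-treated 19.395
ΔCt(vehicle) = 25.415 − 19.945 = 5.470
ΔCt(TNFα-treated) = 29.820 − 19.395 = 10.425
ΔΔCt = 10.425 − 5.470 = 4.955
Fold change = 2^(−4.955) = 0.0322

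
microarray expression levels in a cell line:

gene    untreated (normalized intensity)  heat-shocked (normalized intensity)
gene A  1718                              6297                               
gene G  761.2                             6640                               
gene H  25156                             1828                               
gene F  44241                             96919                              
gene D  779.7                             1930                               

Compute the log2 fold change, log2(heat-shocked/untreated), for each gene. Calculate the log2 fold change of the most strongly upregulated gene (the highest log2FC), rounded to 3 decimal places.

log2(6297/1718) = 1.874  (gene A)
log2(6640/761.2) = 3.125  (gene G)
log2(1828/25156) = -3.783  (gene H)
log2(96919/44241) = 1.131  (gene F)
log2(1930/779.7) = 1.308  (gene D)
gene G is most strongly upregulated.

3.125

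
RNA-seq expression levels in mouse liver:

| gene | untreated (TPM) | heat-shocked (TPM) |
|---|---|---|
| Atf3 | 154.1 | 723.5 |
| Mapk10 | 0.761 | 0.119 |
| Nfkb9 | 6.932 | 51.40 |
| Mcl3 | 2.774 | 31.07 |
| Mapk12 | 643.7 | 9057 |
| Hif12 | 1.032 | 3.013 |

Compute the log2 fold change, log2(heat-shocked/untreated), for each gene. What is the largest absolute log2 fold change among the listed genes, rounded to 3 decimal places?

log2(723.5/154.1) = 2.231  (Atf3)
log2(0.119/0.761) = -2.677  (Mapk10)
log2(51.40/6.932) = 2.890  (Nfkb9)
log2(31.07/2.774) = 3.485  (Mcl3)
log2(9057/643.7) = 3.815  (Mapk12)
log2(3.013/1.032) = 1.546  (Hif12)
The largest magnitude belongs to Mapk12.

3.815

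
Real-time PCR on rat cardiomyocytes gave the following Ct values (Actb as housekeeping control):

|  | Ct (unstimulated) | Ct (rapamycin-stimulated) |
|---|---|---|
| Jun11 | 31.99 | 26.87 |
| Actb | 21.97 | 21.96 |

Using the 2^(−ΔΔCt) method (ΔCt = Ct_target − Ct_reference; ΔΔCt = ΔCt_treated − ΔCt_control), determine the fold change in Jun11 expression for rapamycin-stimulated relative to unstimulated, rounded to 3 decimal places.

ΔCt(unstimulated) = 31.990 − 21.970 = 10.020
ΔCt(rapamycin-stimulated) = 26.870 − 21.960 = 4.910
ΔΔCt = 4.910 − 10.020 = -5.110
Fold change = 2^(−(-5.110)) = 2^5.110 = 34.5353

34.535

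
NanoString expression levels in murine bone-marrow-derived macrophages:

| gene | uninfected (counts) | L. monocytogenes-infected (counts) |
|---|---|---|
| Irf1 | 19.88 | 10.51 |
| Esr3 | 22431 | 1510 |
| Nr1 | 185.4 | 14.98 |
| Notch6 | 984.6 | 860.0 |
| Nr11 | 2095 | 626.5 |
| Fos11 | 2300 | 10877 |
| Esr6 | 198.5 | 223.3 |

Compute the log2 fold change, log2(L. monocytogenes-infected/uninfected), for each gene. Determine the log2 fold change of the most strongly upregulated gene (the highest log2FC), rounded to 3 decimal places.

log2(10.51/19.88) = -0.920  (Irf1)
log2(1510/22431) = -3.893  (Esr3)
log2(14.98/185.4) = -3.630  (Nr1)
log2(860.0/984.6) = -0.195  (Notch6)
log2(626.5/2095) = -1.742  (Nr11)
log2(10877/2300) = 2.242  (Fos11)
log2(223.3/198.5) = 0.170  (Esr6)
Fos11 is most strongly upregulated.

2.242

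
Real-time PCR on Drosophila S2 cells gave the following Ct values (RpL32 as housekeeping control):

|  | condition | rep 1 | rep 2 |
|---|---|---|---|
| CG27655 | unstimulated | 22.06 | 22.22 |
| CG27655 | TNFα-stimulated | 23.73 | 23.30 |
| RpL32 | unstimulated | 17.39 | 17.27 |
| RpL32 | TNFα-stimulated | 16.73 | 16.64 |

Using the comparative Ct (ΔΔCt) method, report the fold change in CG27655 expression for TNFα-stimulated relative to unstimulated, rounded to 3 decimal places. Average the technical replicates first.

Mean Ct: CG27655 unstimulated 22.140; CG27655 TNFα-stimulated 23.515; RpL32 unstimulated 17.330; RpL32 TNFα-stimulated 16.685
ΔCt(unstimulated) = 22.140 − 17.330 = 4.810
ΔCt(TNFα-stimulated) = 23.515 − 16.685 = 6.830
ΔΔCt = 6.830 − 4.810 = 2.020
Fold change = 2^(−2.020) = 0.2466

0.247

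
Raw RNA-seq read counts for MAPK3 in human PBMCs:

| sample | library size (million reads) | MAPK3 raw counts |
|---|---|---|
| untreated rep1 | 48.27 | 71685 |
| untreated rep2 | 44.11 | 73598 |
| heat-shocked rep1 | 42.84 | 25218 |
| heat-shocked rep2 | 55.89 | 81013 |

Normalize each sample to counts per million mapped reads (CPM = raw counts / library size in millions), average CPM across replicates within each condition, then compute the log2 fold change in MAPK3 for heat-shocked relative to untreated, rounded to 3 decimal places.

CPM(untreated rep1) = 71685 / 48.27 = 1485.0839
CPM(untreated rep2) = 73598 / 44.11 = 1668.5105
CPM(heat-shocked rep1) = 25218 / 42.84 = 588.6555
CPM(heat-shocked rep2) = 81013 / 55.89 = 1449.5080
mean CPM(untreated) = 1576.7972; mean CPM(heat-shocked) = 1019.0817
Fold change = 1019.0817 / 1576.7972 = 0.64630
log2(0.64630) = -0.6297

-0.630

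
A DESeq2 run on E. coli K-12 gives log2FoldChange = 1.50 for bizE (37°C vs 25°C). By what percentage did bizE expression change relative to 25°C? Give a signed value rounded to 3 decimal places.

Fold change = 2^(1.50) = 2.8284
Percent change = (FC − 1) × 100% = (2.8284 − 1) × 100 = 182.843%

182.843%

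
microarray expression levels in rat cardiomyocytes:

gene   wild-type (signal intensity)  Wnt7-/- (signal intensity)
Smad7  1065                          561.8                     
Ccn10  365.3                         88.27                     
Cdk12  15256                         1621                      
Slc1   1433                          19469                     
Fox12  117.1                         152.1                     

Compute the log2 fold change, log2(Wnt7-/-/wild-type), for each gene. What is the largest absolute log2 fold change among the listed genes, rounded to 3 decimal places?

log2(561.8/1065) = -0.923  (Smad7)
log2(88.27/365.3) = -2.049  (Ccn10)
log2(1621/15256) = -3.234  (Cdk12)
log2(19469/1433) = 3.764  (Slc1)
log2(152.1/117.1) = 0.377  (Fox12)
The largest magnitude belongs to Slc1.

3.764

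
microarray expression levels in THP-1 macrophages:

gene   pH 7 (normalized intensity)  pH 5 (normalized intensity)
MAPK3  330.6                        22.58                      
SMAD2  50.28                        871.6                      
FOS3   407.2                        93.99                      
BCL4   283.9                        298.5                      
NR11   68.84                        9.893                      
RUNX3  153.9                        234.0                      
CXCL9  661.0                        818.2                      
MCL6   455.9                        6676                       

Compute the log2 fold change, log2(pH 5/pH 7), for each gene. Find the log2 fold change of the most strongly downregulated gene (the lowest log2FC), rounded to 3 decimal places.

-3.872

log2(22.58/330.6) = -3.872  (MAPK3)
log2(871.6/50.28) = 4.116  (SMAD2)
log2(93.99/407.2) = -2.115  (FOS3)
log2(298.5/283.9) = 0.072  (BCL4)
log2(9.893/68.84) = -2.799  (NR11)
log2(234.0/153.9) = 0.605  (RUNX3)
log2(818.2/661.0) = 0.308  (CXCL9)
log2(6676/455.9) = 3.872  (MCL6)
MAPK3 is most strongly downregulated.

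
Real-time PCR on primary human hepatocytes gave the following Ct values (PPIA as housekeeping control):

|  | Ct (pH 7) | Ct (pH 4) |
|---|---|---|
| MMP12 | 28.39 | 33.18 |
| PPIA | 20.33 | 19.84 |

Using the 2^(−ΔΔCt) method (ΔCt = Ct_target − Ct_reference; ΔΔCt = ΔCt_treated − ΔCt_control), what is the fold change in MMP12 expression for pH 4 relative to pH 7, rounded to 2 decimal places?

ΔCt(pH 7) = 28.390 − 20.330 = 8.060
ΔCt(pH 4) = 33.180 − 19.840 = 13.340
ΔΔCt = 13.340 − 8.060 = 5.280
Fold change = 2^(−5.280) = 0.026

0.03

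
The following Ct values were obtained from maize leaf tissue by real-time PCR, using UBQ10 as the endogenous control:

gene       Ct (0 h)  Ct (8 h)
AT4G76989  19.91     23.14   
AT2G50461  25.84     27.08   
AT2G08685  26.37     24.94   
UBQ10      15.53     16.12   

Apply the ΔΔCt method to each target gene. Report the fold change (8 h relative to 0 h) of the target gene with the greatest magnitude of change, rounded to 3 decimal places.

0.160

AT4G76989: ΔΔCt = (23.14−16.12) − (19.91−15.53) = 7.02 − 4.38 = 2.64; fold change = 2^-2.64 = 0.160
AT2G50461: ΔΔCt = (27.08−16.12) − (25.84−15.53) = 10.96 − 10.31 = 0.65; fold change = 2^-0.65 = 0.637
AT2G08685: ΔΔCt = (24.94−16.12) − (26.37−15.53) = 8.82 − 10.84 = -2.02; fold change = 2^2.02 = 4.056
AT4G76989 has the largest |ΔΔCt| = 2.64.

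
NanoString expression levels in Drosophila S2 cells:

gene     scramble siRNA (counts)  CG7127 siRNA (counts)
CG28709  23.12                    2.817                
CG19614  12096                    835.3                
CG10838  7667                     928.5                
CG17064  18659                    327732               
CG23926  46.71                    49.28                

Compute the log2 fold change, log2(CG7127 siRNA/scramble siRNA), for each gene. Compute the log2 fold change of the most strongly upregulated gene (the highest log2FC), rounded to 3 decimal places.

4.135

log2(2.817/23.12) = -3.037  (CG28709)
log2(835.3/12096) = -3.856  (CG19614)
log2(928.5/7667) = -3.046  (CG10838)
log2(327732/18659) = 4.135  (CG17064)
log2(49.28/46.71) = 0.077  (CG23926)
CG17064 is most strongly upregulated.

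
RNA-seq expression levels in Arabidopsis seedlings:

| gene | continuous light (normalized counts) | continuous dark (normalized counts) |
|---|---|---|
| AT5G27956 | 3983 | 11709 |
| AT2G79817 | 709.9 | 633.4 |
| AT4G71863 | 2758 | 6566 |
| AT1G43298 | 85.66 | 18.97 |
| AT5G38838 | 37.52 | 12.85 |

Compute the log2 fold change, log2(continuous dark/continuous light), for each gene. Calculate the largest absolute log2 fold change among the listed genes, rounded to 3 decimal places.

2.175

log2(11709/3983) = 1.556  (AT5G27956)
log2(633.4/709.9) = -0.164  (AT2G79817)
log2(6566/2758) = 1.251  (AT4G71863)
log2(18.97/85.66) = -2.175  (AT1G43298)
log2(12.85/37.52) = -1.546  (AT5G38838)
The largest magnitude belongs to AT1G43298.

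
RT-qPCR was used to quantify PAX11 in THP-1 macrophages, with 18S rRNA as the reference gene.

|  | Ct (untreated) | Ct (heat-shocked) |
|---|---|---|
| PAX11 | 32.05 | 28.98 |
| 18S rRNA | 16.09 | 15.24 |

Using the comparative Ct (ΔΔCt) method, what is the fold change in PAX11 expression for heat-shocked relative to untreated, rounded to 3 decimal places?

ΔCt(untreated) = 32.050 − 16.090 = 15.960
ΔCt(heat-shocked) = 28.980 − 15.240 = 13.740
ΔΔCt = 13.740 − 15.960 = -2.220
Fold change = 2^(−(-2.220)) = 2^2.220 = 4.6589

4.659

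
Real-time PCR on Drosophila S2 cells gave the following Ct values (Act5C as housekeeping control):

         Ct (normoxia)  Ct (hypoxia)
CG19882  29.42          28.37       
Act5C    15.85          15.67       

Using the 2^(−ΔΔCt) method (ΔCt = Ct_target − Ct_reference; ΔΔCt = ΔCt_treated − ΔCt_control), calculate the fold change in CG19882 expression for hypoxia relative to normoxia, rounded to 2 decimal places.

1.83

ΔCt(normoxia) = 29.420 − 15.850 = 13.570
ΔCt(hypoxia) = 28.370 − 15.670 = 12.700
ΔΔCt = 12.700 − 13.570 = -0.870
Fold change = 2^(−(-0.870)) = 2^0.870 = 1.828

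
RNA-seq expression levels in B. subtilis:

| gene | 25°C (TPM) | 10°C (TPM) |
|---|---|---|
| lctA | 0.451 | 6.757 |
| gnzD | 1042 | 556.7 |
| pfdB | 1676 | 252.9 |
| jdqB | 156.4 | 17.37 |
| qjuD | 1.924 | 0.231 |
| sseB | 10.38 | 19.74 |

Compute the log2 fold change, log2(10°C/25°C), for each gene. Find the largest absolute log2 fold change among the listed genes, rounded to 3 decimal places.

log2(6.757/0.451) = 3.905  (lctA)
log2(556.7/1042) = -0.904  (gnzD)
log2(252.9/1676) = -2.728  (pfdB)
log2(17.37/156.4) = -3.171  (jdqB)
log2(0.231/1.924) = -3.058  (qjuD)
log2(19.74/10.38) = 0.927  (sseB)
The largest magnitude belongs to lctA.

3.905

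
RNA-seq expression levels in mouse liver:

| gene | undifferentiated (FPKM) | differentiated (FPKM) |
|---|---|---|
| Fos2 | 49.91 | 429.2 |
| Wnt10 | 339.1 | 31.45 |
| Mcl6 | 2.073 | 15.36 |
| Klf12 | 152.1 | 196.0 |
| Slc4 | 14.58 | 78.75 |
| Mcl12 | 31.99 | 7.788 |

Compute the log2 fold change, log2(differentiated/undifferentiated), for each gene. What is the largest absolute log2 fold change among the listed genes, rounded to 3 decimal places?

3.431

log2(429.2/49.91) = 3.104  (Fos2)
log2(31.45/339.1) = -3.431  (Wnt10)
log2(15.36/2.073) = 2.889  (Mcl6)
log2(196.0/152.1) = 0.366  (Klf12)
log2(78.75/14.58) = 2.433  (Slc4)
log2(7.788/31.99) = -2.038  (Mcl12)
The largest magnitude belongs to Wnt10.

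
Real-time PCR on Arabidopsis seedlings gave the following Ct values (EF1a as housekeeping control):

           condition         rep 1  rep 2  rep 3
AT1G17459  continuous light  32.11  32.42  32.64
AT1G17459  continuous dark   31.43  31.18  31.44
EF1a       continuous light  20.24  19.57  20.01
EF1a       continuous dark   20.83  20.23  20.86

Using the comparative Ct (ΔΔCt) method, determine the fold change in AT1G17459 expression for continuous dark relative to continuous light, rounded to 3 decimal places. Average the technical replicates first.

3.340

Mean Ct: AT1G17459 continuous light 32.390; AT1G17459 continuous dark 31.350; EF1a continuous light 19.940; EF1a continuous dark 20.640
ΔCt(continuous light) = 32.390 − 19.940 = 12.450
ΔCt(continuous dark) = 31.350 − 20.640 = 10.710
ΔΔCt = 10.710 − 12.450 = -1.740
Fold change = 2^(−(-1.740)) = 2^1.740 = 3.3404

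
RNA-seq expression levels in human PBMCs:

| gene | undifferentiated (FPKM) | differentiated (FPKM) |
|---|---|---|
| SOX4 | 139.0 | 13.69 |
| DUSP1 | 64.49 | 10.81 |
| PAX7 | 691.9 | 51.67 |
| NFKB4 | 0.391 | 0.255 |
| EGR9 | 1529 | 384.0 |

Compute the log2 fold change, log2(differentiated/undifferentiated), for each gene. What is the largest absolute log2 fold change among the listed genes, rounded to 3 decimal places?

3.743

log2(13.69/139.0) = -3.344  (SOX4)
log2(10.81/64.49) = -2.577  (DUSP1)
log2(51.67/691.9) = -3.743  (PAX7)
log2(0.255/0.391) = -0.617  (NFKB4)
log2(384.0/1529) = -1.993  (EGR9)
The largest magnitude belongs to PAX7.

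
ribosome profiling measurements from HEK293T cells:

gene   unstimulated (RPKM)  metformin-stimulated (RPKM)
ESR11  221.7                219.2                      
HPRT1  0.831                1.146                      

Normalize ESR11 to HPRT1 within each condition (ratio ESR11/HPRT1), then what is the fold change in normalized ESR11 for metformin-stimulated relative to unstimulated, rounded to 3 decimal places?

ESR11/HPRT1 (unstimulated) = 221.7 / 0.831 = 266.79
ESR11/HPRT1 (metformin-stimulated) = 219.2 / 1.146 = 191.27
Fold change = 191.27 / 266.79 = 0.7170

0.717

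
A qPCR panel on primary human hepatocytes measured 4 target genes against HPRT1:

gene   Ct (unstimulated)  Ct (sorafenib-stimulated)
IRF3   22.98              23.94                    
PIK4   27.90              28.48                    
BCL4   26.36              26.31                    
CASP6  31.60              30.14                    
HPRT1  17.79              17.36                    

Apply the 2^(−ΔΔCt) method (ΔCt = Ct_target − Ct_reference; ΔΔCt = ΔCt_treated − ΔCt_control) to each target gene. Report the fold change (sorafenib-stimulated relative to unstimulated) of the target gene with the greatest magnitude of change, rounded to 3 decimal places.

0.382

IRF3: ΔΔCt = (23.94−17.36) − (22.98−17.79) = 6.58 − 5.19 = 1.39; fold change = 2^-1.39 = 0.382
PIK4: ΔΔCt = (28.48−17.36) − (27.90−17.79) = 11.12 − 10.11 = 1.01; fold change = 2^-1.01 = 0.497
BCL4: ΔΔCt = (26.31−17.36) − (26.36−17.79) = 8.95 − 8.57 = 0.38; fold change = 2^-0.38 = 0.768
CASP6: ΔΔCt = (30.14−17.36) − (31.60−17.79) = 12.78 − 13.81 = -1.03; fold change = 2^1.03 = 2.042
IRF3 has the largest |ΔΔCt| = 1.39.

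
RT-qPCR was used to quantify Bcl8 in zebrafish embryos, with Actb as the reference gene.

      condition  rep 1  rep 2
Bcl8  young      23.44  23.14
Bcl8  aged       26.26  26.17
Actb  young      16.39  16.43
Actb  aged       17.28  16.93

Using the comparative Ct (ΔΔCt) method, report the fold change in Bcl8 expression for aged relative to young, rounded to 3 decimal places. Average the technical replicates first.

Mean Ct: Bcl8 young 23.290; Bcl8 aged 26.215; Actb young 16.410; Actb aged 17.105
ΔCt(young) = 23.290 − 16.410 = 6.880
ΔCt(aged) = 26.215 − 17.105 = 9.110
ΔΔCt = 9.110 − 6.880 = 2.230
Fold change = 2^(−2.230) = 0.2132

0.213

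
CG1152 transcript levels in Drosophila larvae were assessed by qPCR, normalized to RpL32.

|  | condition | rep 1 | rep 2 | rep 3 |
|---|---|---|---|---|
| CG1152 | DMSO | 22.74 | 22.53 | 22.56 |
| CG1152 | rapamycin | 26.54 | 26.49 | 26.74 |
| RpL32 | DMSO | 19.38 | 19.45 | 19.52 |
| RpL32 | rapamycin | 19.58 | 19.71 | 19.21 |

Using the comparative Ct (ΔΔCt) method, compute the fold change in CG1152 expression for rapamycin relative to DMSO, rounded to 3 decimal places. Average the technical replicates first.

Mean Ct: CG1152 DMSO 22.610; CG1152 rapamycin 26.590; RpL32 DMSO 19.450; RpL32 rapamycin 19.500
ΔCt(DMSO) = 22.610 − 19.450 = 3.160
ΔCt(rapamycin) = 26.590 − 19.500 = 7.090
ΔΔCt = 7.090 − 3.160 = 3.930
Fold change = 2^(−3.930) = 0.0656

0.066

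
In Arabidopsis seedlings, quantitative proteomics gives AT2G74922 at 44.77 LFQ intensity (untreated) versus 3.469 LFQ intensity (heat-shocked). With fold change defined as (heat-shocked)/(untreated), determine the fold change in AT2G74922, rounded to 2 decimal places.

Fold change = 3.469 / 44.77 = 0.077
AT2G74922 is downregulated.

0.08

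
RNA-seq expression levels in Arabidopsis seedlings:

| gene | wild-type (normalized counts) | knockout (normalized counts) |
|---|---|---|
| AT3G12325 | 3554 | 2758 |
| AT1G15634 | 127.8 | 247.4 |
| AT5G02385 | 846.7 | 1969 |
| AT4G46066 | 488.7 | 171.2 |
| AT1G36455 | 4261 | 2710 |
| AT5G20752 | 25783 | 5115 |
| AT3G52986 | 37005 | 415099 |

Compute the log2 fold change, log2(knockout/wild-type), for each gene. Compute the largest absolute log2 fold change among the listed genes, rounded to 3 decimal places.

log2(2758/3554) = -0.366  (AT3G12325)
log2(247.4/127.8) = 0.953  (AT1G15634)
log2(1969/846.7) = 1.218  (AT5G02385)
log2(171.2/488.7) = -1.513  (AT4G46066)
log2(2710/4261) = -0.653  (AT1G36455)
log2(5115/25783) = -2.334  (AT5G20752)
log2(415099/37005) = 3.488  (AT3G52986)
The largest magnitude belongs to AT3G52986.

3.488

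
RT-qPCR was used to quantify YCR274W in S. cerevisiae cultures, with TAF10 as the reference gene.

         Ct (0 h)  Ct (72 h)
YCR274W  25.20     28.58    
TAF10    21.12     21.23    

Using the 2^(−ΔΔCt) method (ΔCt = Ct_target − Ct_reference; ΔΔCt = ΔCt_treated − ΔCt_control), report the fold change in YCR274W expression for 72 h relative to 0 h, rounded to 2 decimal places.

ΔCt(0 h) = 25.200 − 21.120 = 4.080
ΔCt(72 h) = 28.580 − 21.230 = 7.350
ΔΔCt = 7.350 − 4.080 = 3.270
Fold change = 2^(−3.270) = 0.104

0.10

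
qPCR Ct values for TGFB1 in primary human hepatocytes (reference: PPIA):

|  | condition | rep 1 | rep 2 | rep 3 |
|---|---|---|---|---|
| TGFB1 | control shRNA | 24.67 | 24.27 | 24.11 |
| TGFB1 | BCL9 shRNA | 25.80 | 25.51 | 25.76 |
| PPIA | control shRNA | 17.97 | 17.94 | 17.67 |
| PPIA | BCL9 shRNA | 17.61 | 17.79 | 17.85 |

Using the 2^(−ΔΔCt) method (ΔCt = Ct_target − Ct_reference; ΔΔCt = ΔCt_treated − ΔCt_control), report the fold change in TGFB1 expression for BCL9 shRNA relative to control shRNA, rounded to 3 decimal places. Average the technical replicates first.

0.366

Mean Ct: TGFB1 control shRNA 24.350; TGFB1 BCL9 shRNA 25.690; PPIA control shRNA 17.860; PPIA BCL9 shRNA 17.750
ΔCt(control shRNA) = 24.350 − 17.860 = 6.490
ΔCt(BCL9 shRNA) = 25.690 − 17.750 = 7.940
ΔΔCt = 7.940 − 6.490 = 1.450
Fold change = 2^(−1.450) = 0.3660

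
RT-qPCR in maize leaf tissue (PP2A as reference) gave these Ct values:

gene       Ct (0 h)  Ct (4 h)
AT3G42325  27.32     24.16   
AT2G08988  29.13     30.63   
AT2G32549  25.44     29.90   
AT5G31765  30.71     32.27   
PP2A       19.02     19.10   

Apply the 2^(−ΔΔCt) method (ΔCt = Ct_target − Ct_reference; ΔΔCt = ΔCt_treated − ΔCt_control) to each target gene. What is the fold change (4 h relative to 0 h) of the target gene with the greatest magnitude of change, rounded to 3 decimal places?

AT3G42325: ΔΔCt = (24.16−19.10) − (27.32−19.02) = 5.06 − 8.30 = -3.24; fold change = 2^3.24 = 9.448
AT2G08988: ΔΔCt = (30.63−19.10) − (29.13−19.02) = 11.53 − 10.11 = 1.42; fold change = 2^-1.42 = 0.374
AT2G32549: ΔΔCt = (29.90−19.10) − (25.44−19.02) = 10.80 − 6.42 = 4.38; fold change = 2^-4.38 = 0.048
AT5G31765: ΔΔCt = (32.27−19.10) − (30.71−19.02) = 13.17 − 11.69 = 1.48; fold change = 2^-1.48 = 0.358
AT2G32549 has the largest |ΔΔCt| = 4.38.

0.048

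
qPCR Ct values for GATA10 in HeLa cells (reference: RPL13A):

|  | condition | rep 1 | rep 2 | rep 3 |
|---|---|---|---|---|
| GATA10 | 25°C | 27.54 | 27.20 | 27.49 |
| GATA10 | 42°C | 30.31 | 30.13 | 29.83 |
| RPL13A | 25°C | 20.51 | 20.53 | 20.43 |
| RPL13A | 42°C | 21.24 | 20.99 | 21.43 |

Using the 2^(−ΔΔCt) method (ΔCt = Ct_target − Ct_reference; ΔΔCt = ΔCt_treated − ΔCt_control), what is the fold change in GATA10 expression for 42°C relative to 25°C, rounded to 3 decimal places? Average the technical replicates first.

0.259

Mean Ct: GATA10 25°C 27.410; GATA10 42°C 30.090; RPL13A 25°C 20.490; RPL13A 42°C 21.220
ΔCt(25°C) = 27.410 − 20.490 = 6.920
ΔCt(42°C) = 30.090 − 21.220 = 8.870
ΔΔCt = 8.870 − 6.920 = 1.950
Fold change = 2^(−1.950) = 0.2588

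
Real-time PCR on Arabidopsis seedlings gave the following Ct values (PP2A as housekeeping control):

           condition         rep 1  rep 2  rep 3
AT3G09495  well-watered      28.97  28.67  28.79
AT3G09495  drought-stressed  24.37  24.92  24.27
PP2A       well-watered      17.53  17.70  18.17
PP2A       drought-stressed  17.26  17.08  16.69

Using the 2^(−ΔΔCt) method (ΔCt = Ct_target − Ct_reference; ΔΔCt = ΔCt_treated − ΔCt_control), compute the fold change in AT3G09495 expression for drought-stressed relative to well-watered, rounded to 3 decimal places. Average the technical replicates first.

11.314

Mean Ct: AT3G09495 well-watered 28.810; AT3G09495 drought-stressed 24.520; PP2A well-watered 17.800; PP2A drought-stressed 17.010
ΔCt(well-watered) = 28.810 − 17.800 = 11.010
ΔCt(drought-stressed) = 24.520 − 17.010 = 7.510
ΔΔCt = 7.510 − 11.010 = -3.500
Fold change = 2^(−(-3.500)) = 2^3.500 = 11.3137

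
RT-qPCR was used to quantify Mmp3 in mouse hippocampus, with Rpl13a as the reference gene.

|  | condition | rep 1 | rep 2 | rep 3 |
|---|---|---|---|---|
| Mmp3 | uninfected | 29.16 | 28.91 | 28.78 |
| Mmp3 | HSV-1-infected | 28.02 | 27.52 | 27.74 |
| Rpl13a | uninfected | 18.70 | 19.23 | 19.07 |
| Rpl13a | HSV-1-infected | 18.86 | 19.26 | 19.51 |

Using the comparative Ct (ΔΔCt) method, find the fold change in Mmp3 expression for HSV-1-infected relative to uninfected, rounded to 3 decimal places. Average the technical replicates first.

Mean Ct: Mmp3 uninfected 28.950; Mmp3 HSV-1-infected 27.760; Rpl13a uninfected 19.000; Rpl13a HSV-1-infected 19.210
ΔCt(uninfected) = 28.950 − 19.000 = 9.950
ΔCt(HSV-1-infected) = 27.760 − 19.210 = 8.550
ΔΔCt = 8.550 − 9.950 = -1.400
Fold change = 2^(−(-1.400)) = 2^1.400 = 2.6390

2.639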